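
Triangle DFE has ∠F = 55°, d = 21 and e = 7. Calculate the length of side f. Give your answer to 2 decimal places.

By the law of cosines, f² = e² + d² − 2·e·d·cos F = 321.37, so f ≈ 17.927.

17.93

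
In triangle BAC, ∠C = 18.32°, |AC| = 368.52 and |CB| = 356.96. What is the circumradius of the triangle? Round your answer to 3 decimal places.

By the law of cosines, |BA|² = |AC|² + |CB|² − 2·|AC|·|CB|·cos C = 13468, so |BA| ≈ 116.05.
Area = ½·|AC|·|CB|·sin C ≈ 20674.
Circumradius = |BA|/(2 sin C) ≈ 184.61.

184.608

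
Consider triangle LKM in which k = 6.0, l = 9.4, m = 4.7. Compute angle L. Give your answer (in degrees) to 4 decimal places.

By the law of cosines, cos L = (k² + m² − l²) / (2·k·m) ≈ -0.53670, so ∠L ≈ 122.46°.

122.4594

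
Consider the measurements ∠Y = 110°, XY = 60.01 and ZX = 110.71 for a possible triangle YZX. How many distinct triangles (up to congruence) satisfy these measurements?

1

XY·sin Y = 60.01·sin(110°) ≈ 56.39.
Since ∠Y is not acute, a triangle exists only if ZX > XY; here ZX > XY, so there is exactly one triangle.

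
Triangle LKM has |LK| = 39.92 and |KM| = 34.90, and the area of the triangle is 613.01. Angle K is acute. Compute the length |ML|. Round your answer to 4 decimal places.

38.5763

From area = ½·|LK|·|KM|·sin K, we get sin K = 2·area/(|LK|·|KM|) ≈ 0.88000.
Taking the acute solution, ∠K ≈ 61.64°.
Law of cosines then gives |ML| ≈ 38.576.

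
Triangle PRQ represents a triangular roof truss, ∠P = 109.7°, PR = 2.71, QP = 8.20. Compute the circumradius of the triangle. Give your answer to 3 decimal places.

By the law of cosines, RQ² = QP² + PR² − 2·QP·PR·cos P = 89.566, so RQ ≈ 9.4639.
Area = ½·QP·PR·sin P ≈ 10.461.
Circumradius = RQ/(2 sin P) ≈ 5.0261.

5.026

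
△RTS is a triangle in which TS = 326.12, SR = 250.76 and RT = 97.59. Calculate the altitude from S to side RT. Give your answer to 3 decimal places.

180.624

Semiperimeter s = (326.12 + 250.76 + 97.59)/2 = 337.24.
Heron's formula: area = √(337.24·11.115·86.475·239.65) ≈ 8813.5.
The altitude from S has length 2·area/RT ≈ 180.62.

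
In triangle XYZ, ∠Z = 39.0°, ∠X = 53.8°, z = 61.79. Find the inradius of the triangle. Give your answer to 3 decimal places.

20.452

The third angle is ∠Y = 180° − ∠Z − ∠X = 87.20°.
Law of sines: x = z·sin X/sin Z ≈ 79.232.
Law of sines: y = z·sin Y/sin Z ≈ 98.068.
Area = ½·z·x·sin Y ≈ 2444.9.
Semiperimeter s = (79.232+98.068+61.79)/2 = 119.54.
Inradius = area/s = 2444.9/119.54 ≈ 20.452.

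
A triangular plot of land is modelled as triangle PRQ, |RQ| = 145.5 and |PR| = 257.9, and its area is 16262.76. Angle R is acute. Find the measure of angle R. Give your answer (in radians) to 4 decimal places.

∠R ≈ 1.0487 rad

From area = ½·|PR|·|RQ|·sin R, we get sin R = 2·area/(|PR|·|RQ|) ≈ 0.86678.
Taking the acute solution, ∠R ≈ 1.049 rad.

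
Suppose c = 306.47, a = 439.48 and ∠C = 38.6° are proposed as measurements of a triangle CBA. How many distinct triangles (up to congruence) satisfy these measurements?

a·sin C = 439.48·sin(38.6°) ≈ 274.2.
Since a sin C < c < a (274.2 < 306.47 < 439.48), two triangles exist.

2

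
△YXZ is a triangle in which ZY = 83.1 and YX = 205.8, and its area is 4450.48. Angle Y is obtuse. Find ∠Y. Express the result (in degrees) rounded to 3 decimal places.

∠Y ≈ 148.637°

From area = ½·ZY·YX·sin Y, we get sin Y = 2·area/(ZY·YX) ≈ 0.52046.
Taking the obtuse solution, ∠Y ≈ 148.64°.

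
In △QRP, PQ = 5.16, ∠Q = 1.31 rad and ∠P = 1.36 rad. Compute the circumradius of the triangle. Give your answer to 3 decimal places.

5.679

The third angle is ∠R = π − ∠P − ∠Q = 0.472 rad.
Law of sines: RP = PQ·sin Q/sin R ≈ 10.974.
Law of sines: QR = PQ·sin P/sin R ≈ 11.107.
Circumradius = PQ/(2 sin R) ≈ 5.679.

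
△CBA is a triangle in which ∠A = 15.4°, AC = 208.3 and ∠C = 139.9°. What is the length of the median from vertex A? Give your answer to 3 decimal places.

The third angle is ∠B = 180° − ∠A − ∠C = 24.70°.
Law of sines: BA = AC·sin C/sin B ≈ 321.09.
Law of sines: CB = AC·sin A/sin B ≈ 132.38.
Median from A: ½√(2·BA² + 2·AC² − CB²) ≈ 262.41.

262.415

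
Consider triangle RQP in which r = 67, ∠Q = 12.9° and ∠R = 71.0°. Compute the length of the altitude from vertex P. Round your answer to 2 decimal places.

h_P ≈ 14.96

The third angle is ∠P = 180° − ∠R − ∠Q = 96.10°.
Law of sines: q = r·sin Q/sin R ≈ 15.82.
Law of sines: p = r·sin P/sin R ≈ 70.459.
Area = ½·r·q·sin P ≈ 526.96.
The altitude from P has length 2·area/p ≈ 14.958.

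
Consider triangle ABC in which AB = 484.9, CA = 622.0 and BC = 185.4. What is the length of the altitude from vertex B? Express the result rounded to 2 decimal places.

Semiperimeter s = (185.4 + 622 + 484.9)/2 = 646.15.
Heron's formula: area = √(646.15·460.75·24.15·161.25) ≈ 34049.
The altitude from B has length 2·area/CA ≈ 109.48.

h_B ≈ 109.48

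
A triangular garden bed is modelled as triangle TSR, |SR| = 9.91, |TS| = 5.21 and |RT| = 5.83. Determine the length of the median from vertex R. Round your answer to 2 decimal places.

Median from R: ½√(2·|SR|² + 2·|RT|² − |TS|²) ≈ 7.7015.

m_R ≈ 7.70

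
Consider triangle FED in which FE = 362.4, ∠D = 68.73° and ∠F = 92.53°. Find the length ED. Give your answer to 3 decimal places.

388.512

The third angle is ∠E = 180° − ∠D − ∠F = 18.74°.
Law of sines: ED = FE·sin F/sin D ≈ 388.51.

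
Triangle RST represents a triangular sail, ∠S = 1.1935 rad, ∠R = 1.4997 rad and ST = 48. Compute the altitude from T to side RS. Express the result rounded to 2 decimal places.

44.62

The third angle is ∠T = π − ∠R − ∠S = 0.4484 rad.
Law of sines: TR = ST·sin S/sin R ≈ 44.737.
Law of sines: RS = ST·sin T/sin R ≈ 20.862.
Area = ½·ST·TR·sin T ≈ 465.46.
The altitude from T has length 2·area/RS ≈ 44.624.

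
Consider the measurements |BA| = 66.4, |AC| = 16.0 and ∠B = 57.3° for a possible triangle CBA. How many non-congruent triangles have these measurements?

0

|BA|·sin B = 66.4·sin(57.3°) ≈ 55.88.
Since |AC| = 16.0 < 55.88 = |BA| sin B, no triangle exists.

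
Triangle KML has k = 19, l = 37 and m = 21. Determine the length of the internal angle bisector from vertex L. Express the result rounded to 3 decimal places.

t_L ≈ 7.590

By the law of cosines, cos L = (k² + m² − l²) / (2·k·m) ≈ -0.71053, so ∠L ≈ 135.28°.
The bisector from L has length 2·k·m·cos(∠L/2)/(k+m) ≈ 7.5898.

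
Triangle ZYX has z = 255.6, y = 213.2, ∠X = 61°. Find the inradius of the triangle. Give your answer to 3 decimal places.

By the law of cosines, x² = z² + y² − 2·z·y·cos X = 57947, so x ≈ 240.72.
Area = ½·z·y·sin X ≈ 23831.
Semiperimeter s = (255.6+213.2+240.72)/2 = 354.76.
Inradius = area/s = 23831/354.76 ≈ 67.174.

67.174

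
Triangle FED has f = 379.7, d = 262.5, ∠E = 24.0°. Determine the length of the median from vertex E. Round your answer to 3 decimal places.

By the law of cosines, e² = d² + f² − 2·d·f·cos E = 30970, so e ≈ 175.98.
Median from E: ½√(2·d² + 2·f² − e²) ≈ 314.32.

m_E ≈ 314.319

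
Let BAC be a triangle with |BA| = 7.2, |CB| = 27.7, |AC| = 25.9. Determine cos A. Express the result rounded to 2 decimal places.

By the law of cosines, cos A = (|BA|² + |AC|² − |CB|²) / (2·|BA|·|AC|) ≈ -0.11969, so ∠A ≈ 96.87°.

-0.12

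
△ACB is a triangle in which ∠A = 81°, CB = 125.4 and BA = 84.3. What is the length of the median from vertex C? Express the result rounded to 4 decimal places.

m_C ≈ 108.6544

Law of sines: sin C = BA·sin A/CB ≈ 0.66397.
Since CB ≥ BA, only the acute value applies: ∠C ≈ 41.60°.
Then ∠B = 180° − ∠A − ∠C ≈ 57.40°.
Law of sines gives AC = CB·sin B/sin A ≈ 106.96.
Median from C: ½√(2·AC² + 2·CB² − BA²) ≈ 108.65.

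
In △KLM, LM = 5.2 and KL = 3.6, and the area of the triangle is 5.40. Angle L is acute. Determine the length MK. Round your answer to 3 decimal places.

From area = ½·KL·LM·sin L, we get sin L = 2·area/(KL·LM) ≈ 0.57692.
Taking the acute solution, ∠L ≈ 35.23°.
Law of cosines then gives MK ≈ 3.069.

3.069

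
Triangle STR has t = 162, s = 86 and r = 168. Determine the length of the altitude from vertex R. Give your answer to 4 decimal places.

Semiperimeter p = (86 + 162 + 168)/2 = 208.
Heron's formula: area = √(208·122·46·40) ≈ 6833.1.
The altitude from R has length 2·area/r ≈ 81.347.

h_R ≈ 81.3469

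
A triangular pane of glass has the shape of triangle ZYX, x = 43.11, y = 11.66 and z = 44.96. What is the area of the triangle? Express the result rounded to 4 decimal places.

251.2408

Semiperimeter s = (44.96 + 11.66 + 43.11)/2 = 49.865.
Heron's formula: area = √(49.865·4.905·38.205·6.755) ≈ 251.24.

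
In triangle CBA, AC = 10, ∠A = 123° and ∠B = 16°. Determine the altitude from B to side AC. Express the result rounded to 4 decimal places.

The third angle is ∠C = 180° − ∠B − ∠A = 41.00°.
Law of sines: BA = AC·sin C/sin B ≈ 23.802.
Law of sines: CB = AC·sin A/sin B ≈ 30.427.
Area = ½·AC·BA·sin A ≈ 99.808.
The altitude from B has length 2·area/AC ≈ 19.962.

19.9616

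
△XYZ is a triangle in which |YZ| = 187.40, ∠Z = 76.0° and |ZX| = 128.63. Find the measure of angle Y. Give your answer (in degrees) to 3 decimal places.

38.611

By the law of cosines, |XY|² = |YZ|² + |ZX|² − 2·|YZ|·|ZX|·cos Z = 40001, so |XY| ≈ 200.
Law of cosines again: cos Y = (|XY|² + |YZ|² − |ZX|²)/(2·|XY|·|YZ|) ≈ 0.78140, so ∠Y ≈ 38.61°.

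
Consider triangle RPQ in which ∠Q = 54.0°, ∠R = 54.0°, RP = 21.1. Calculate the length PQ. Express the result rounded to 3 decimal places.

The third angle is ∠P = 180° − ∠Q − ∠R = 72.00°.
Law of sines: PQ = RP·sin R/sin Q ≈ 21.1.

21.100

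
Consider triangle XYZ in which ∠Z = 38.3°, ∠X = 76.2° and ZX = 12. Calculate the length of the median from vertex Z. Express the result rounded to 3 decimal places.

The third angle is ∠Y = 180° − ∠Z − ∠X = 65.50°.
Law of sines: YZ = ZX·sin X/sin Y ≈ 12.807.
Law of sines: XY = ZX·sin Z/sin Y ≈ 8.1733.
Median from Z: ½√(2·YZ² + 2·ZX² − XY²) ≈ 11.718.

m_Z ≈ 11.718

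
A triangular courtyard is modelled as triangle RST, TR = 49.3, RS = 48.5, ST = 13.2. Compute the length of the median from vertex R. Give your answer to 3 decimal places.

Median from R: ½√(2·TR² + 2·RS² − ST²) ≈ 48.454.

m_R ≈ 48.454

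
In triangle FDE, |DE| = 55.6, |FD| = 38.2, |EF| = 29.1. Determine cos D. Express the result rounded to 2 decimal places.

0.87

By the law of cosines, cos D = (|FD|² + |DE|² − |EF|²) / (2·|FD|·|DE|) ≈ 0.87192, so ∠D ≈ 29.32°.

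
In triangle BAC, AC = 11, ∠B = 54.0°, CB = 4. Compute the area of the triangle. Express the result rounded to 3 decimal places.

20.815

Law of sines: sin A = CB·sin B/AC ≈ 0.29419.
Since AC ≥ CB, only the acute value applies: ∠A ≈ 17.11°.
Then ∠C = 180° − ∠B − ∠A ≈ 108.89°.
Law of sines gives BA = AC·sin C/sin B ≈ 12.864.
Area = ½·AC·CB·sin C ≈ 20.815.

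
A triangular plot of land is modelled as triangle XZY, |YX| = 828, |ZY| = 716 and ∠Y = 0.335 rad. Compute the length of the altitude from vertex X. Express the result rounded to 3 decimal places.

272.221

By the law of cosines, |XZ|² = |ZY|² + |YX|² − 2·|ZY|·|YX|·cos Y = 78456, so |XZ| ≈ 280.1.
Area = ½·|ZY|·|YX|·sin Y ≈ 97455.
The altitude from X has length 2·area/|ZY| ≈ 272.22.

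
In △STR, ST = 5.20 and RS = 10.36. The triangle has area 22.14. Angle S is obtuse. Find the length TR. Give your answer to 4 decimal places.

13.9906

From area = ½·RS·ST·sin S, we get sin S = 2·area/(RS·ST) ≈ 0.82195.
Taking the obtuse solution, ∠S ≈ 124.72°.
Law of cosines then gives TR ≈ 13.991.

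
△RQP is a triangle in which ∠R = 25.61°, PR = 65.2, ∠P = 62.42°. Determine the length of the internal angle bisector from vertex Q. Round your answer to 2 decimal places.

t_Q ≈ 26.34

The third angle is ∠Q = 180° − ∠P − ∠R = 91.97°.
Law of sines: QP = PR·sin R/sin Q ≈ 28.199.
Law of sines: RQ = PR·sin P/sin Q ≈ 57.825.
The bisector from Q has length 2·RQ·QP·cos(∠Q/2)/(RQ+QP) ≈ 26.342.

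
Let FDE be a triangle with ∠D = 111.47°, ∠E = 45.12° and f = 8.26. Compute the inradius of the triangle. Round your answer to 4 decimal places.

2.6746

The third angle is ∠F = 180° − ∠D − ∠E = 23.41°.
Law of sines: d = f·sin D/sin F ≈ 19.347.
Law of sines: e = f·sin E/sin F ≈ 14.731.
Area = ½·f·d·sin E ≈ 56.619.
Semiperimeter s = (8.26+19.347+14.731)/2 = 21.169.
Inradius = area/s = 56.619/21.169 ≈ 2.6746.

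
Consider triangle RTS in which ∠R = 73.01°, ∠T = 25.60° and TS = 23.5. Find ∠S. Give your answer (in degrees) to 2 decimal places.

The third angle is ∠S = 180° − ∠R − ∠T = 81.39°.

81.39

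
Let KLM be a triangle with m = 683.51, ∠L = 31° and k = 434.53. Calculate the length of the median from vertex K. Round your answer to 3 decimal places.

m_K ≈ 509.712

By the law of cosines, l² = m² + k² − 2·m·k·cos L = 1.4684e+05, so l ≈ 383.19.
Median from K: ½√(2·l² + 2·m² − k²) ≈ 509.71.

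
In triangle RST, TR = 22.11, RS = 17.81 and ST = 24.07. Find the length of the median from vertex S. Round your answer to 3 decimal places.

Median from S: ½√(2·RS² + 2·ST² − TR²) ≈ 18.057.

18.057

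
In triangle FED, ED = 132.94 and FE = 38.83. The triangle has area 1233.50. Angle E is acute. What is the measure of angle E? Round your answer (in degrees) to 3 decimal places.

∠E ≈ 28.549°

From area = ½·FE·ED·sin E, we get sin E = 2·area/(FE·ED) ≈ 0.47791.
Taking the acute solution, ∠E ≈ 28.55°.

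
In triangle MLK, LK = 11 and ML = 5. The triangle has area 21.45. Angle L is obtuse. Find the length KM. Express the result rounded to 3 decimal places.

From area = ½·ML·LK·sin L, we get sin L = 2·area/(ML·LK) ≈ 0.78000.
Taking the obtuse solution, ∠L ≈ 128.74°.
Law of cosines then gives KM ≈ 14.657.

14.657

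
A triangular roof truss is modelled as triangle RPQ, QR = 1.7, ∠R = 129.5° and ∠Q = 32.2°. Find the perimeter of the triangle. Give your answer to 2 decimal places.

The third angle is ∠P = 180° − ∠Q − ∠R = 18.30°.
Law of sines: PQ = QR·sin R/sin P ≈ 4.1777.
Law of sines: RP = QR·sin Q/sin P ≈ 2.8851.
Semiperimeter s = (4.1777+1.7+2.8851)/2 = 4.3814.
Perimeter = 4.1777 + 1.7 + 2.8851 = 8.7628.

8.76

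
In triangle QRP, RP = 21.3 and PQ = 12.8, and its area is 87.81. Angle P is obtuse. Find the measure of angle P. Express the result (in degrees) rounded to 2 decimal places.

∠P ≈ 139.90°

From area = ½·RP·PQ·sin P, we get sin P = 2·area/(RP·PQ) ≈ 0.64415.
Taking the obtuse solution, ∠P ≈ 139.90°.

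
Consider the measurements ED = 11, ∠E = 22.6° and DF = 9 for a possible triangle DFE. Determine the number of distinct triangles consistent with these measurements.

ED·sin E = 11·sin(22.6°) ≈ 4.227.
Since ED sin E < DF < ED (4.227 < 9 < 11), two triangles exist.

2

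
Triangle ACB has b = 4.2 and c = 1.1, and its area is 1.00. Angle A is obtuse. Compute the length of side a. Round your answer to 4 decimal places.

From area = ½·c·b·sin A, we get sin A = 2·area/(c·b) ≈ 0.43290.
Taking the obtuse solution, ∠A ≈ 154.35°.
Law of cosines then gives a ≈ 5.2134.

5.2134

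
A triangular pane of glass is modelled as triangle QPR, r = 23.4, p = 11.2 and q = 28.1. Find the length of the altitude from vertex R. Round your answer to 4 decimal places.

h_R ≈ 10.9193

Semiperimeter s = (28.1 + 11.2 + 23.4)/2 = 31.35.
Heron's formula: area = √(31.35·3.25·20.15·7.95) ≈ 127.76.
The altitude from R has length 2·area/r ≈ 10.919.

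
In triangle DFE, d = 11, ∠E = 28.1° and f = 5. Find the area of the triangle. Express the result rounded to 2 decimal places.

area ≈ 12.95

Area = ½·d·f·sin E ≈ 12.953.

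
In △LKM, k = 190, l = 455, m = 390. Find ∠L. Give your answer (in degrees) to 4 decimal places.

By the law of cosines, cos L = (k² + m² − l²) / (2·k·m) ≈ -0.12702, so ∠L ≈ 97.30°.

97.2977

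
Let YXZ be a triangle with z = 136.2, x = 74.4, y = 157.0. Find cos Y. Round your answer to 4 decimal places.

By the law of cosines, cos Y = (x² + z² − y²) / (2·x·z) ≈ -0.02779, so ∠Y ≈ 91.59°.

cos Y ≈ -0.0278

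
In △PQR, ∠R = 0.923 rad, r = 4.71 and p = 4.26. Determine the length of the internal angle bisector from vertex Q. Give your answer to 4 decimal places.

Law of sines: sin P = p·sin R/r ≈ 0.72123.
Since r ≥ p, only the acute value applies: ∠P ≈ 0.806 rad.
Then ∠Q = π − ∠R − ∠P ≈ 1.413 rad.
Law of sines gives q = r·sin Q/sin R ≈ 5.8332.
The bisector from Q has length 2·r·p·cos(∠Q/2)/(r+p) ≈ 3.4029.

3.4029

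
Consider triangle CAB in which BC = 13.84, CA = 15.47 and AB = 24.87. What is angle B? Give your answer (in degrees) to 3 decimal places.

By the law of cosines, cos B = (AB² + BC² − CA²) / (2·AB·BC) ≈ 0.82908, so ∠B ≈ 34.00°.

∠B ≈ 33.995°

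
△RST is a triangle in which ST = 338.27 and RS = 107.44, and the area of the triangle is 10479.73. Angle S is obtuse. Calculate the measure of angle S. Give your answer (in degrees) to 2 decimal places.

From area = ½·RS·ST·sin S, we get sin S = 2·area/(RS·ST) ≈ 0.57670.
Taking the obtuse solution, ∠S ≈ 144.78°.

144.78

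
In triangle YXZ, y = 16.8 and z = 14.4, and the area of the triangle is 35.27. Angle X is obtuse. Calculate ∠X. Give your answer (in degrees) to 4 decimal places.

163.0472

From area = ½·z·y·sin X, we get sin X = 2·area/(z·y) ≈ 0.29158.
Taking the obtuse solution, ∠X ≈ 163.05°.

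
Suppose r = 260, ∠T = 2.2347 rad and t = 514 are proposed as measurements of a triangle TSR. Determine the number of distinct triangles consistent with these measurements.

1

r·sin T = 260·sin(2.2347 rad) ≈ 204.8.
Since ∠T is not acute, a triangle exists only if t > r; here t > r, so there is exactly one triangle.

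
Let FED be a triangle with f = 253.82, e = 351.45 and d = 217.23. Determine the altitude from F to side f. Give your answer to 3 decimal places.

215.961

Semiperimeter s = (253.82 + 351.45 + 217.23)/2 = 411.25.
Heron's formula: area = √(411.25·157.43·59.8·194.02) ≈ 27408.
The altitude from F has length 2·area/f ≈ 215.96.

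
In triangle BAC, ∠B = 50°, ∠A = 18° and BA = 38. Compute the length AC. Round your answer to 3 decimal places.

The third angle is ∠C = 180° − ∠B − ∠A = 112.00°.
Law of sines: AC = BA·sin B/sin C ≈ 31.396.

31.396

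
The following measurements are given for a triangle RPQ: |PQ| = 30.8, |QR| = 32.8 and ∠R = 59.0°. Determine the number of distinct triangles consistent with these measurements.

2

|QR|·sin R = 32.8·sin(59.0°) ≈ 28.12.
Since |QR| sin R < |PQ| < |QR| (28.12 < 30.8 < 32.8), two triangles exist.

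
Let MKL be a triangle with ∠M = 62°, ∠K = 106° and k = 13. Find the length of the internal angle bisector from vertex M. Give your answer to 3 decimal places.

The third angle is ∠L = 180° − ∠M − ∠K = 12.00°.
Law of sines: m = k·sin M/sin K ≈ 11.941.
Law of sines: l = k·sin L/sin K ≈ 2.8118.
The bisector from M has length 2·k·l·cos(∠M/2)/(k+l) ≈ 3.9631.

3.963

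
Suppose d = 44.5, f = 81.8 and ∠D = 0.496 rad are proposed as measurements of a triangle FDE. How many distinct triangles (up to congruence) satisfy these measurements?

2

f·sin D = 81.8·sin(0.496 rad) ≈ 38.93.
Since f sin D < d < f (38.93 < 44.5 < 81.8), two triangles exist.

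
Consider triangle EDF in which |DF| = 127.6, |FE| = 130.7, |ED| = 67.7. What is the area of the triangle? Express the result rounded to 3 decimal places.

Semiperimeter s = (127.6 + 130.7 + 67.7)/2 = 163.
Heron's formula: area = √(163·35.4·32.3·95.3) ≈ 4214.5.

4214.472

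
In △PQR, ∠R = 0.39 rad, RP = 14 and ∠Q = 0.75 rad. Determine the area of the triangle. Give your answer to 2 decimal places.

The third angle is ∠P = π − ∠Q − ∠R = 2.002 rad.
Law of sines: QR = RP·sin P/sin Q ≈ 18.662.
Law of sines: PQ = RP·sin R/sin Q ≈ 7.8086.
Area = ½·RP·QR·sin R ≈ 49.666.

49.67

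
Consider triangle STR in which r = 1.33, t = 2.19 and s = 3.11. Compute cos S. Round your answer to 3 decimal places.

cos S ≈ -0.533

By the law of cosines, cos S = (t² + r² − s²) / (2·t·r) ≈ -0.53337, so ∠S ≈ 122.23°.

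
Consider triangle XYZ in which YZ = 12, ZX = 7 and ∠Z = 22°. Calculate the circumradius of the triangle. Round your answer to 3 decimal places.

By the law of cosines, XY² = YZ² + ZX² − 2·YZ·ZX·cos Z = 37.233, so XY ≈ 6.1019.
Area = ½·YZ·ZX·sin Z ≈ 15.733.
Circumradius = XY/(2 sin Z) ≈ 8.1444.

8.144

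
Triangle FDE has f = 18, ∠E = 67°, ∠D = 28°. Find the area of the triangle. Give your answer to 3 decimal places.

The third angle is ∠F = 180° − ∠D − ∠E = 85.00°.
Law of sines: d = f·sin D/sin F ≈ 8.4828.
Law of sines: e = f·sin E/sin F ≈ 16.632.
Area = ½·f·d·sin E ≈ 70.276.

70.276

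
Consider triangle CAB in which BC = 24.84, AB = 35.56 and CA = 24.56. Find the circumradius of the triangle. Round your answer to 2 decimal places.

17.79

By the law of cosines, cos C = (BC² + CA² − AB²) / (2·BC·CA) ≈ -0.03630, so ∠C ≈ 92.08°.
Circumradius = AB/(2 sin C) ≈ 17.792.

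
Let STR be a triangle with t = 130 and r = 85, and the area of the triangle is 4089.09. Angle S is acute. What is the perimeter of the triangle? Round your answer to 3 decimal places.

From area = ½·t·r·sin S, we get sin S = 2·area/(t·r) ≈ 0.74011.
Taking the acute solution, ∠S ≈ 47.74°.
Law of cosines then gives s ≈ 96.244.
Perimeter = 96.244 + 130 + 85 = 311.24.

311.244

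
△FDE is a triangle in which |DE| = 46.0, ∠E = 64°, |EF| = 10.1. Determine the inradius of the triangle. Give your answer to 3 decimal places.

4.233

By the law of cosines, |FD|² = |DE|² + |EF|² − 2·|DE|·|EF|·cos E = 1810.7, so |FD| ≈ 42.552.
Area = ½·|DE|·|EF|·sin E ≈ 208.79.
Semiperimeter s = (46+10.1+42.552)/2 = 49.326.
Inradius = area/s = 208.79/49.326 ≈ 4.2329.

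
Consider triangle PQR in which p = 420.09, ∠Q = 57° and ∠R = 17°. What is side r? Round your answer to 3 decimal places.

127.772

The third angle is ∠P = 180° − ∠Q − ∠R = 106.00°.
Law of sines: r = p·sin R/sin P ≈ 127.77.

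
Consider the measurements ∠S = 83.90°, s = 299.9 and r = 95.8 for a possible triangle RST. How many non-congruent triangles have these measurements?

r·sin S = 95.8·sin(83.90°) ≈ 95.26.
Since s ≥ r, exactly one triangle exists.

1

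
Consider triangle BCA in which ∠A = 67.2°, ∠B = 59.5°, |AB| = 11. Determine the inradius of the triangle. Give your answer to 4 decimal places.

r ≈ 3.3797

The third angle is ∠C = 180° − ∠A − ∠B = 53.30°.
Law of sines: |CA| = |AB|·sin B/sin C ≈ 11.821.
Law of sines: |BC| = |AB|·sin A/sin C ≈ 12.648.
Area = ½·|AB|·|CA|·sin A ≈ 59.936.
Semiperimeter s = (11.821+11+12.648)/2 = 17.734.
Inradius = area/s = 59.936/17.734 ≈ 3.3797.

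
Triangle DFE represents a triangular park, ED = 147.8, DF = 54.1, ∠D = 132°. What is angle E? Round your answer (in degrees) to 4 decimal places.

By the law of cosines, FE² = ED² + DF² − 2·ED·DF·cos D = 35472, so FE ≈ 188.34.
Law of cosines again: cos E = (FE² + ED² − DF²)/(2·FE·ED) ≈ 0.97695, so ∠E ≈ 12.33°.

∠E ≈ 12.3255°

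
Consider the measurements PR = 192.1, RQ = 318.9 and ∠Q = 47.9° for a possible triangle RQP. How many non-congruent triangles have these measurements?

RQ·sin Q = 318.9·sin(47.9°) ≈ 236.6.
Since PR = 192.1 < 236.6 = RQ sin Q, no triangle exists.

0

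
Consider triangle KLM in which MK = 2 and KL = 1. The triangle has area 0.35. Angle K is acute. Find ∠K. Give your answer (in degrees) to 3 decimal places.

From area = ½·MK·KL·sin K, we get sin K = 2·area/(MK·KL) ≈ 0.35000.
Taking the acute solution, ∠K ≈ 20.49°.

20.487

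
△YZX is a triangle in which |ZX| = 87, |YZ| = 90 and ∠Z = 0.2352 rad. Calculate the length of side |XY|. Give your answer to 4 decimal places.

20.9799

By the law of cosines, |XY|² = |YZ|² + |ZX|² − 2·|YZ|·|ZX|·cos Z = 440.15, so |XY| ≈ 20.98.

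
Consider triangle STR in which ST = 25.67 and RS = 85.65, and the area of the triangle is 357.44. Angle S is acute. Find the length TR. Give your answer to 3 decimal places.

From area = ½·RS·ST·sin S, we get sin S = 2·area/(RS·ST) ≈ 0.32515.
Taking the acute solution, ∠S ≈ 18.97°.
Law of cosines then gives TR ≈ 61.94.

61.940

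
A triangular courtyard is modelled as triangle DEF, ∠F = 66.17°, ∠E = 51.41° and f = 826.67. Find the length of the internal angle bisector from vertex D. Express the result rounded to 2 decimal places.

The third angle is ∠D = 180° − ∠E − ∠F = 62.42°.
Law of sines: d = f·sin D/sin F ≈ 801.02.
Law of sines: e = f·sin E/sin F ≈ 706.37.
The bisector from D has length 2·e·f·cos(∠D/2)/(e+f) ≈ 651.55.

t_D ≈ 651.55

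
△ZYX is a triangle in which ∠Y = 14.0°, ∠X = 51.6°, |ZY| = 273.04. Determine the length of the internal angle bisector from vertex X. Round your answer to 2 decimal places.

The third angle is ∠Z = 180° − ∠Y − ∠X = 114.40°.
Law of sines: |YX| = |ZY|·sin Z/sin X ≈ 317.28.
Law of sines: |XZ| = |ZY|·sin Y/sin X ≈ 84.286.
The bisector from X has length 2·|YX|·|XZ|·cos(∠X/2)/(|YX|+|XZ|) ≈ 119.91.

t_X ≈ 119.91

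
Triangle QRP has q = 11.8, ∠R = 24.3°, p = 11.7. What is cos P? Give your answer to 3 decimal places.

By the law of cosines, r² = p² + q² − 2·p·q·cos R = 24.473, so r ≈ 4.9471.
Law of cosines again: cos P = (q² + r² − p²)/(2·q·r) ≈ 0.22975, so ∠P ≈ 76.72°.

0.230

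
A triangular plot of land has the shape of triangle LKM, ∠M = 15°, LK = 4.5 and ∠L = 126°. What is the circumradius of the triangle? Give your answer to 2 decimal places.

The third angle is ∠K = 180° − ∠M − ∠L = 39.00°.
Law of sines: KM = LK·sin L/sin M ≈ 14.066.
Law of sines: ML = LK·sin K/sin M ≈ 10.942.
Circumradius = LK/(2 sin M) ≈ 8.6933.

8.69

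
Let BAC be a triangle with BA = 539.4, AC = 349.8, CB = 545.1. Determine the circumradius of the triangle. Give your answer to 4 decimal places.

By the law of cosines, cos B = (CB² + BA² − AC²) / (2·CB·BA) ≈ 0.79198, so ∠B ≈ 37.63°.
Circumradius = AC/(2 sin B) ≈ 286.46.

286.4638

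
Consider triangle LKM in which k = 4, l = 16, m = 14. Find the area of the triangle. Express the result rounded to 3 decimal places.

25.749

Semiperimeter s = (16 + 4 + 14)/2 = 17.
Heron's formula: area = √(17·1·13·3) ≈ 25.749.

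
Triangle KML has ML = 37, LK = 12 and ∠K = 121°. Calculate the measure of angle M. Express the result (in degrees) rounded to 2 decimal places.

Law of sines: sin M = LK·sin K/ML ≈ 0.27800.
Since ML ≥ LK, only the acute value applies: ∠M ≈ 16.14°.
Then ∠L = 180° − ∠K − ∠M ≈ 42.86°.

16.14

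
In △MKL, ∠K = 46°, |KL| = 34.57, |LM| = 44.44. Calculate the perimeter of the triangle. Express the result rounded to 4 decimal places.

139.8553

Law of sines: sin M = |KL|·sin K/|LM| ≈ 0.55958.
Since |LM| ≥ |KL|, only the acute value applies: ∠M ≈ 34.03°.
Then ∠L = 180° − ∠K − ∠M ≈ 99.97°.
Law of sines gives |MK| = |LM|·sin L/sin K ≈ 60.845.
Semiperimeter s = (34.57+44.44+60.845)/2 = 69.928.
Perimeter = 34.57 + 44.44 + 60.845 = 139.86.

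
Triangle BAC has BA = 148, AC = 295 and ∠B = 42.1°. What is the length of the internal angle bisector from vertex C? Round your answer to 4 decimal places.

Law of sines: sin C = BA·sin B/AC ≈ 0.33635.
Since AC ≥ BA, only the acute value applies: ∠C ≈ 19.65°.
Then ∠A = 180° − ∠B − ∠C ≈ 118.25°.
Law of sines gives CB = AC·sin A/sin B ≈ 387.62.
The bisector from C has length 2·AC·CB·cos(∠C/2)/(AC+CB) ≈ 330.11.

t_C ≈ 330.1124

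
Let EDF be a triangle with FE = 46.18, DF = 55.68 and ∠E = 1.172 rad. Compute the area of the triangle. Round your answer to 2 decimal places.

area ≈ 1145.57

Law of sines: sin D = FE·sin E/DF ≈ 0.76430.
Since DF ≥ FE, only the acute value applies: ∠D ≈ 0.870 rad.
Then ∠F = π − ∠E − ∠D ≈ 1.100 rad.
Law of sines gives ED = DF·sin F/sin E ≈ 53.838.
Area = ½·DF·FE·sin F ≈ 1145.6.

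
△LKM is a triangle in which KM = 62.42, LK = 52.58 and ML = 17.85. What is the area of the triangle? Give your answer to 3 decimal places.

Semiperimeter s = (62.42 + 17.85 + 52.58)/2 = 66.425.
Heron's formula: area = √(66.425·4.005·48.575·13.845) ≈ 422.98.

422.980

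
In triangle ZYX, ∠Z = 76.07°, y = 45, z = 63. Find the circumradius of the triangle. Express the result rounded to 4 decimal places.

Law of sines: sin Y = y·sin Z/z ≈ 0.69328.
Since z ≥ y, only the acute value applies: ∠Y ≈ 43.89°.
Then ∠X = 180° − ∠Z − ∠Y ≈ 60.04°.
Law of sines gives x = z·sin X/sin Z ≈ 56.235.
Circumradius = z/(2 sin Z) ≈ 32.454.

32.4545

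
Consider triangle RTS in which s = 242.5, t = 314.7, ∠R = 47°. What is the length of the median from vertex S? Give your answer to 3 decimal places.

By the law of cosines, r² = t² + s² − 2·t·s·cos R = 53749, so r ≈ 231.84.
Median from S: ½√(2·r² + 2·t² − s²) ≈ 248.38.

m_S ≈ 248.377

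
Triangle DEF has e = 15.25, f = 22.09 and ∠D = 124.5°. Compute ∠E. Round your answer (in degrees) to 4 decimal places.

By the law of cosines, d² = e² + f² − 2·e·f·cos D = 1102.1, so d ≈ 33.199.
Law of cosines again: cos E = (f² + d² − e²)/(2·f·d) ≈ 0.92557, so ∠E ≈ 22.25°.

∠E ≈ 22.2450°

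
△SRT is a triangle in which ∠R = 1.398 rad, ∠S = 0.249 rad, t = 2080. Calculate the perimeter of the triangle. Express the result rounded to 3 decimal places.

4649.065

The third angle is ∠T = π − ∠S − ∠R = 1.495 rad.
Law of sines: s = t·sin S/sin T ≈ 514.08.
Law of sines: r = t·sin R/sin T ≈ 2055.
Semiperimeter p = (514.08+2055+2080)/2 = 2324.5.
Perimeter = 514.08 + 2055 + 2080 = 4649.1.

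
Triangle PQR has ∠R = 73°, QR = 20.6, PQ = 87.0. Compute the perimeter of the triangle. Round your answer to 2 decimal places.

perimeter ≈ 198.36

Law of sines: sin P = QR·sin R/PQ ≈ 0.22644.
Since PQ ≥ QR, only the acute value applies: ∠P ≈ 13.09°.
Then ∠Q = 180° − ∠R − ∠P ≈ 93.91°.
Law of sines gives RP = PQ·sin Q/sin R ≈ 90.763.
Semiperimeter s = (20.6+90.763+87)/2 = 99.182.
Perimeter = 20.6 + 90.763 + 87 = 198.36.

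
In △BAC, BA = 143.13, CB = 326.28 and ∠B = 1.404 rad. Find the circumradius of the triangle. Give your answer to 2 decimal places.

169.26

By the law of cosines, AC² = CB² + BA² − 2·CB·BA·cos B = 1.1144e+05, so AC ≈ 333.82.
Area = ½·CB·BA·sin B ≈ 23026.
Circumradius = AC/(2 sin B) ≈ 169.26.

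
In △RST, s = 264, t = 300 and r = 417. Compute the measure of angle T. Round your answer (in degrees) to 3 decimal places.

∠T ≈ 45.769°

By the law of cosines, cos T = (r² + s² − t²) / (2·r·s) ≈ 0.69756, so ∠T ≈ 45.77°.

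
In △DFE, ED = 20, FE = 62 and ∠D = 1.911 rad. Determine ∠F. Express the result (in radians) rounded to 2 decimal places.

0.31

Law of sines: sin F = ED·sin D/FE ≈ 0.30409.
Since FE ≥ ED, only the acute value applies: ∠F ≈ 0.309 rad.
Then ∠E = π − ∠D − ∠F ≈ 0.922 rad.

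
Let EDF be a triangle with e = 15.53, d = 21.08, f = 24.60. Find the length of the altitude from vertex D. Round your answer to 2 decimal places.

Semiperimeter s = (15.53 + 21.08 + 24.6)/2 = 30.605.
Heron's formula: area = √(30.605·15.075·9.525·6.005) ≈ 162.45.
The altitude from D has length 2·area/d ≈ 15.413.

h_D ≈ 15.41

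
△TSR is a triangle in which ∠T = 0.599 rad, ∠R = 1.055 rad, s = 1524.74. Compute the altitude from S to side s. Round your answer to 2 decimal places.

750.43

The third angle is ∠S = π − ∠R − ∠T = 1.488 rad.
Law of sines: t = s·sin T/sin S ≈ 862.66.
Law of sines: r = s·sin R/sin S ≈ 1331.
Area = ½·s·t·sin R ≈ 5.721e+05.
The altitude from S has length 2·area/s ≈ 750.43.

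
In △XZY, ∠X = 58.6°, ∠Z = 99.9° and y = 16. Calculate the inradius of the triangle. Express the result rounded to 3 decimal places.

r ≈ 6.101

The third angle is ∠Y = 180° − ∠X − ∠Z = 21.50°.
Law of sines: x = y·sin X/sin Y ≈ 37.263.
Law of sines: z = y·sin Z/sin Y ≈ 43.006.
Area = ½·y·x·sin Z ≈ 293.66.
Semiperimeter s = (37.263+43.006+16)/2 = 48.134.
Inradius = area/s = 293.66/48.134 ≈ 6.1009.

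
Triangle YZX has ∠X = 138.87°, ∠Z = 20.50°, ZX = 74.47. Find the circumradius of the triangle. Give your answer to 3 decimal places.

R ≈ 105.682

The third angle is ∠Y = 180° − ∠Z − ∠X = 20.63°.
Law of sines: XY = ZX·sin Z/sin Y ≈ 74.021.
Law of sines: YZ = ZX·sin X/sin Y ≈ 139.03.
Circumradius = ZX/(2 sin Y) ≈ 105.68.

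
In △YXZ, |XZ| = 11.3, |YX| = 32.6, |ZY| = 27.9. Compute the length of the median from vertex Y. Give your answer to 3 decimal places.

Median from Y: ½√(2·|ZY|² + 2·|YX|² − |XZ|²) ≈ 29.81.

29.810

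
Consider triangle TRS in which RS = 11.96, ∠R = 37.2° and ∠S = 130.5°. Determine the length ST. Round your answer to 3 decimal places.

33.944

The third angle is ∠T = 180° − ∠R − ∠S = 12.30°.
Law of sines: ST = RS·sin R/sin T ≈ 33.944.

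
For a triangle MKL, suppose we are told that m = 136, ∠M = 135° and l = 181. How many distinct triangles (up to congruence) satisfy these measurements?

l·sin M = 181·sin(135°) ≈ 128.
Since ∠M is not acute, a triangle exists only if m > l; here m ≤ l, so there is no triangle.

0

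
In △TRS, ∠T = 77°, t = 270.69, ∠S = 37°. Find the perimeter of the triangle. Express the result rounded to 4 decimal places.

perimeter ≈ 691.6727

The third angle is ∠R = 180° − ∠S − ∠T = 66.00°.
Law of sines: r = t·sin R/sin T ≈ 253.79.
Law of sines: s = t·sin S/sin T ≈ 167.19.
Semiperimeter p = (270.69+253.79+167.19)/2 = 345.84.
Perimeter = 270.69 + 253.79 + 167.19 = 691.67.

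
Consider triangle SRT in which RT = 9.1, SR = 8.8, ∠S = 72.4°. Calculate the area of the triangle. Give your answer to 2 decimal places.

area ≈ 25.96

Law of sines: sin T = SR·sin S/RT ≈ 0.92177.
Since RT ≥ SR, only the acute value applies: ∠T ≈ 67.19°.
Then ∠R = 180° − ∠S − ∠T ≈ 40.41°.
Law of sines gives TS = RT·sin R/sin S ≈ 6.1893.
Area = ½·RT·SR·sin R ≈ 25.958.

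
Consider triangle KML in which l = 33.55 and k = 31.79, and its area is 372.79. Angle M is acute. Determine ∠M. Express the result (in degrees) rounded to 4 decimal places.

From area = ½·l·k·sin M, we get sin M = 2·area/(l·k) ≈ 0.69905.
Taking the acute solution, ∠M ≈ 44.35°.

∠M ≈ 44.3512°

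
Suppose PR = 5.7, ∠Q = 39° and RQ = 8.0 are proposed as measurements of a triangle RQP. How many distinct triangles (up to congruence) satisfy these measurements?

RQ·sin Q = 8.0·sin(39°) ≈ 5.035.
Since RQ sin Q < PR < RQ (5.035 < 5.7 < 8.0), two triangles exist.

2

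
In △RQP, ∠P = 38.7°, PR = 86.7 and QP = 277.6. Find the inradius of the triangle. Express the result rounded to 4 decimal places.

r ≈ 25.8952

By the law of cosines, RQ² = QP² + PR² − 2·QP·PR·cos P = 47012, so RQ ≈ 216.82.
Area = ½·QP·PR·sin P ≈ 7524.1.
Semiperimeter s = (277.6+86.7+216.82)/2 = 290.56.
Inradius = area/s = 7524.1/290.56 ≈ 25.895.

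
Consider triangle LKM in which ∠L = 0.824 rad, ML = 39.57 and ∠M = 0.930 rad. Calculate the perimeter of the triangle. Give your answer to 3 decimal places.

101.363

The third angle is ∠K = π − ∠M − ∠L = 1.388 rad.
Law of sines: KM = ML·sin L/sin K ≈ 29.533.
Law of sines: LK = ML·sin M/sin K ≈ 32.26.
Semiperimeter s = (29.533+39.57+32.26)/2 = 50.682.
Perimeter = 29.533 + 39.57 + 32.26 = 101.36.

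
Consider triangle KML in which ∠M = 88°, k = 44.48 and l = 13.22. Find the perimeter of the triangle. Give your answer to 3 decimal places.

perimeter ≈ 103.659

By the law of cosines, m² = l² + k² − 2·l·k·cos M = 2112.2, so m ≈ 45.959.
Semiperimeter s = (44.48+45.959+13.22)/2 = 51.829.
Perimeter = 44.48 + 45.959 + 13.22 = 103.66.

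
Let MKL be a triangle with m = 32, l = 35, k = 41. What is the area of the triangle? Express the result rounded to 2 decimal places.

541.70

Semiperimeter s = (32 + 41 + 35)/2 = 54.
Heron's formula: area = √(54·22·13·19) ≈ 541.7.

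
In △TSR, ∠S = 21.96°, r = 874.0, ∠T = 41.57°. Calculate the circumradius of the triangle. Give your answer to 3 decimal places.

488.177

The third angle is ∠R = 180° − ∠T − ∠S = 116.47°.
Law of sines: t = r·sin T/sin R ≈ 647.84.
Law of sines: s = r·sin S/sin R ≈ 365.12.
Circumradius = r/(2 sin R) ≈ 488.18.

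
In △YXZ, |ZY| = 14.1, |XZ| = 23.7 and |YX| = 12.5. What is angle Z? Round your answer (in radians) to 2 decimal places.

0.44

By the law of cosines, cos Z = (|XZ|² + |ZY|² − |YX|²) / (2·|XZ|·|ZY|) ≈ 0.90411, so ∠Z ≈ 0.442 rad.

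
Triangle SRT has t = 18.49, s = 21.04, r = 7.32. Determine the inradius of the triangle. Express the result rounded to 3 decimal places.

Semiperimeter p = (21.04 + 7.32 + 18.49)/2 = 23.425.
Heron's formula: area = √(23.425·2.385·16.105·4.935) ≈ 66.636.
Inradius = area/p = 66.636/23.425 ≈ 2.8446.

2.845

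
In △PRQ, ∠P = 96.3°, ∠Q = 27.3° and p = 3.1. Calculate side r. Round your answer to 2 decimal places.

2.60

The third angle is ∠R = 180° − ∠Q − ∠P = 56.40°.
Law of sines: r = p·sin R/sin P ≈ 2.5977.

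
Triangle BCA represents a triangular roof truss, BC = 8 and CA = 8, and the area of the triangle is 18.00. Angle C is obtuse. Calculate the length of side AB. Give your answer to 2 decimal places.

15.29

From area = ½·BC·CA·sin C, we get sin C = 2·area/(BC·CA) ≈ 0.56250.
Taking the obtuse solution, ∠C ≈ 145.77°.
Law of cosines then gives AB ≈ 15.292.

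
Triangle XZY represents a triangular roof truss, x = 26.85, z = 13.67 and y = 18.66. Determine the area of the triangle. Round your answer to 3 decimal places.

Semiperimeter s = (26.85 + 13.67 + 18.66)/2 = 29.59.
Heron's formula: area = √(29.59·2.74·15.92·10.93) ≈ 118.78.

area ≈ 118.776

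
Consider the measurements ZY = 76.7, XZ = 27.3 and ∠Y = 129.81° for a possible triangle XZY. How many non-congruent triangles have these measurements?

0

ZY·sin Y = 76.7·sin(129.81°) ≈ 58.92.
Since ∠Y is not acute, a triangle exists only if XZ > ZY; here XZ ≤ ZY, so there is no triangle.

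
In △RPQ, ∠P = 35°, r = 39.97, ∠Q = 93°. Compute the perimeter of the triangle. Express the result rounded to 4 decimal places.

The third angle is ∠R = 180° − ∠P − ∠Q = 52.00°.
Law of sines: p = r·sin P/sin R ≈ 29.093.
Law of sines: q = r·sin Q/sin R ≈ 50.653.
Semiperimeter s = (39.97+29.093+50.653)/2 = 59.858.
Perimeter = 39.97 + 29.093 + 50.653 = 119.72.

119.7165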